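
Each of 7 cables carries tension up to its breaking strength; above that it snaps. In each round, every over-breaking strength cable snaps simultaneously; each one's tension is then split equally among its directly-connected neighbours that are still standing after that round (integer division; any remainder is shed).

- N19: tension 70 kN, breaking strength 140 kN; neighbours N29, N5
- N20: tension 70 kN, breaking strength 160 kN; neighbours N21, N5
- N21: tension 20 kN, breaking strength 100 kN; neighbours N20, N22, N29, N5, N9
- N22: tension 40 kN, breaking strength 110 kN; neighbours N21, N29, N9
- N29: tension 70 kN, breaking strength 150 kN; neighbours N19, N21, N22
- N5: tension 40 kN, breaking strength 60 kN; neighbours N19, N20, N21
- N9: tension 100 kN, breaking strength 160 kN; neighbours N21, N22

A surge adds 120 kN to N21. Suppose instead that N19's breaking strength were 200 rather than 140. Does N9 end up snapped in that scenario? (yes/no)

no

With N19's breaking strength at 200:
Round 1 — N21 at 140 > 100. N21 snaps.
  N21 sheds 140 kN to N20, N22, N29, N5, N9: 28 each.
    N20: 70+28 = 98 ≤ 160
    N22: 40+28 = 68 ≤ 110
    N29: 70+28 = 98 ≤ 150
    N5: 40+28 = 68 > 60
    N9: 100+28 = 128 ≤ 160
Round 2 — N5 snaps.
  N5 sheds 68 kN to N19, N20: 34 each.
    N19: 70+34 = 104 ≤ 200
    N20: 98+34 = 132 ≤ 160
No further breaks.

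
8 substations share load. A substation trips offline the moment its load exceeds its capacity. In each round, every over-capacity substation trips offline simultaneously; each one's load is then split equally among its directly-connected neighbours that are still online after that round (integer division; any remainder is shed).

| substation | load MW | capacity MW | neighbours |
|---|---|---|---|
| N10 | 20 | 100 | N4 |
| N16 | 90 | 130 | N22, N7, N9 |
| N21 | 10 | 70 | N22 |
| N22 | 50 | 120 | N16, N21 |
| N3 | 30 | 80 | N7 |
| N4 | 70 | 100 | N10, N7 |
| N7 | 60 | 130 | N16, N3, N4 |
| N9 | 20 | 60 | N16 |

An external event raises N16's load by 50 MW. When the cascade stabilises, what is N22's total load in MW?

96

Round 1 — N16 at 140 > 130. N16 trips offline.
  N16 sheds 140 MW to N22, N7, N9: 46 each (2 lost).
    N22: 50+46 = 96 ≤ 120
    N7: 60+46 = 106 ≤ 130
    N9: 20+46 = 66 > 60
Round 2 — N9 trips offline.
  N9 sheds 66 MW: no online neighbours, lost.
No further trips.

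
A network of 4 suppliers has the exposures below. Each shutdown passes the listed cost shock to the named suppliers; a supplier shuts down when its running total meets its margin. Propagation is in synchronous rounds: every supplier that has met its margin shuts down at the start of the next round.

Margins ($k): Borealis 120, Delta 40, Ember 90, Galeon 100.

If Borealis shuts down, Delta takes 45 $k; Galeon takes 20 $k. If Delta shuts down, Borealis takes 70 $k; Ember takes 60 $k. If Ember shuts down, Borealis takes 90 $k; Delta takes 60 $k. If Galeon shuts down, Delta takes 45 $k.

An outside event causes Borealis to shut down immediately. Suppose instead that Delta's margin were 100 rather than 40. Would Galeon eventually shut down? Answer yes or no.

no

With Delta's margin at 100:
Round 1 — Borealis shuts down (initial).
  Delta: +45 → 45 < 100
  Galeon: +20 → 20 < 100
No further shutdowns.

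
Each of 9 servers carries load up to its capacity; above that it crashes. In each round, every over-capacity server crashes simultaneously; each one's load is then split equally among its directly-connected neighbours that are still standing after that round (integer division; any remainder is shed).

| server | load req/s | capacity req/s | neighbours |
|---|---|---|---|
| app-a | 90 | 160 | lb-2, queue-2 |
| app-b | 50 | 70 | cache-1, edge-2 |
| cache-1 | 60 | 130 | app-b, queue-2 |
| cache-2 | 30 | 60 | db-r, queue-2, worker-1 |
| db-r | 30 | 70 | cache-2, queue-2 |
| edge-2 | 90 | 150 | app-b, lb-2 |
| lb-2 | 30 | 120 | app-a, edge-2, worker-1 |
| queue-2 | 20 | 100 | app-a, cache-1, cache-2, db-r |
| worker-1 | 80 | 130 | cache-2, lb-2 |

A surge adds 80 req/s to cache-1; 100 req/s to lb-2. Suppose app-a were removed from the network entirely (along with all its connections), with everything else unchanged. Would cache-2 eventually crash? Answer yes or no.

yes

With app-a removed:
Round 1 — cache-1 at 140 > 130; lb-2 at 130 > 120. cache-1, lb-2 crash.
  cache-1 sheds 140 req/s to app-b, queue-2: 70 each.
    app-b: 50+70 = 120 > 70
    queue-2: 20+70 = 90 ≤ 100
  lb-2 sheds 130 req/s to edge-2, worker-1: 65 each.
    edge-2: 90+65 = 155 > 150
    worker-1: 80+65 = 145 > 130
Round 2 — app-b, edge-2, worker-1 crash.
  app-b sheds 120 req/s: no online neighbours, lost.
  edge-2 sheds 155 req/s: no online neighbours, lost.
  worker-1 sheds 145 req/s to cache-2: 145 each.
    cache-2: 30+145 = 175 > 60
Round 3 — cache-2 crashes.
  cache-2 sheds 175 req/s to db-r, queue-2: 87 each (1 lost).
    db-r: 30+87 = 117 > 70
    queue-2: 90+87 = 177 > 100
Round 4 — db-r, queue-2 crash.
  db-r sheds 117 req/s: no online neighbours, lost.
  queue-2 sheds 177 req/s: no online neighbours, lost.
No further crashes.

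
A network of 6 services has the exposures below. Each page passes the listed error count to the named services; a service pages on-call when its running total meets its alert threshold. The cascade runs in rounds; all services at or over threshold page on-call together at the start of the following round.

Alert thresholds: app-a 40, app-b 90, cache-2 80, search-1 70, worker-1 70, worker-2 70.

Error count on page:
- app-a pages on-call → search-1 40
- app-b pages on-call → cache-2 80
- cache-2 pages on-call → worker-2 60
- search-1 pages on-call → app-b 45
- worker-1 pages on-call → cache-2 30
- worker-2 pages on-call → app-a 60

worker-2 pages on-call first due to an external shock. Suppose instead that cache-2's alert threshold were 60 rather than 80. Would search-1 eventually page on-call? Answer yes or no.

With cache-2's alert threshold at 60:
Round 1 — worker-2 pages on-call (initial).
  app-a: +60 → 60 ≥ 40
Round 2 — app-a pages on-call.
  search-1: +40 → 40 < 70
No further pages.

no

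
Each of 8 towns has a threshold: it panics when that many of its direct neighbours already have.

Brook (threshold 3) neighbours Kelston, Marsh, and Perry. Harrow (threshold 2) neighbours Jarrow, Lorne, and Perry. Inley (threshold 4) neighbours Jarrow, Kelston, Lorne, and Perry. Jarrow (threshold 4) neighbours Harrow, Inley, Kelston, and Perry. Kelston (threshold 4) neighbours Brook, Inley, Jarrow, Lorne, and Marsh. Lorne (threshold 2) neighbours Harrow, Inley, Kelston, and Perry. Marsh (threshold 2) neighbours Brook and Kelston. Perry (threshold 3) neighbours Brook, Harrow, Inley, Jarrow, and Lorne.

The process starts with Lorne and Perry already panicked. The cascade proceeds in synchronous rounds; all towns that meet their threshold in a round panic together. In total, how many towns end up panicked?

Round 1 — Lorne, Perry panic (initial).
Round 2 — checking thresholds:
  Brook: 1 of 3 neighbours < 3, holds.
  Harrow: 2 of 3 neighbours ≥ 2, panics.
  Inley: 2 of 4 neighbours < 4, holds.
  Jarrow: 1 of 4 neighbours < 4, holds.
  Kelston: 1 of 5 neighbours < 4, holds.
Round 3 — no new panics; cascade stops.

3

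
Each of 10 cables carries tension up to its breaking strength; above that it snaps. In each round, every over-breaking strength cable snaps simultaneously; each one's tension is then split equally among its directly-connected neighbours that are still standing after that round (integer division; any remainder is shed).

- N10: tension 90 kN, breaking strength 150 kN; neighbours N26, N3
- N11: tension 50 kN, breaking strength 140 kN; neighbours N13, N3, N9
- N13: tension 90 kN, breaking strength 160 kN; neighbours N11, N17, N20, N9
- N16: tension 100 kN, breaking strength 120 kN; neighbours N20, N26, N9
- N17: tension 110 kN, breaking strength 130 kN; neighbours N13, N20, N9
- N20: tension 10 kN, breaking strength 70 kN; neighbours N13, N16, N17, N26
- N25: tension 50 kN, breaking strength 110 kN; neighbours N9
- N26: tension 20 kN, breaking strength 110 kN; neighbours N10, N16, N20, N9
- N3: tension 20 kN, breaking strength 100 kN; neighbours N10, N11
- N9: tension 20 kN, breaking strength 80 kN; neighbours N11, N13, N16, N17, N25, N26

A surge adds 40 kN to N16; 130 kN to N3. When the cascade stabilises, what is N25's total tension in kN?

95

Round 1 — N16 at 140 > 120; N3 at 150 > 100. N16, N3 snap.
  N16 sheds 140 kN to N20, N26, N9: 46 each (2 lost).
    N20: 10+46 = 56 ≤ 70
    N26: 20+46 = 66 ≤ 110
    N9: 20+46 = 66 ≤ 80
  N3 sheds 150 kN to N10, N11: 75 each.
    N10: 90+75 = 165 > 150
    N11: 50+75 = 125 ≤ 140
Round 2 — N10 snaps.
  N10 sheds 165 kN to N26: 165 each.
    N26: 66+165 = 231 > 110
Round 3 — N26 snaps.
  N26 sheds 231 kN to N20, N9: 115 each (1 lost).
    N20: 56+115 = 171 > 70
    N9: 66+115 = 181 > 80
Round 4 — N20, N9 snap.
  N20 sheds 171 kN to N13, N17: 85 each (1 lost).
    N13: 90+85 = 175 > 160
    N17: 110+85 = 195 > 130
  N9 sheds 181 kN to N11, N13, N17, N25: 45 each (1 lost).
    N11: 125+45 = 170 > 140
    N13: 175+45 = 220 > 160
    N17: 195+45 = 240 > 130
    N25: 50+45 = 95 ≤ 110
Round 5 — N11, N13, N17 snap.
  N11 sheds 170 kN: no online neighbours, lost.
  N13 sheds 220 kN: no online neighbours, lost.
  N17 sheds 240 kN: no online neighbours, lost.
No further breaks.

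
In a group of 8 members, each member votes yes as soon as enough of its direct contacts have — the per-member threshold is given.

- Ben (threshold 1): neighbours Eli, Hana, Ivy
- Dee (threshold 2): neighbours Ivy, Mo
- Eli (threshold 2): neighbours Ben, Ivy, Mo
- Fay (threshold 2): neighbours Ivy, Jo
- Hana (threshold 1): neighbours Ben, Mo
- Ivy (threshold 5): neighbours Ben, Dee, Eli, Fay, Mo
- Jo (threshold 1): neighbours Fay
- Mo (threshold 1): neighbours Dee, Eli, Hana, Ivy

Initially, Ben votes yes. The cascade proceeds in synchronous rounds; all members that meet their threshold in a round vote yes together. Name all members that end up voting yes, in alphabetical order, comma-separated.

Ben, Eli, Hana, Mo

Round 1 — Ben votes yes (initial).
Round 2 — checking thresholds:
  Eli: 1 of 3 neighbours < 2, below threshold.
  Hana: 1 of 2 neighbours ≥ 1, votes yes.
  Ivy: 1 of 5 neighbours < 5, below threshold.
Round 3 — checking thresholds:
  Eli: 1 of 3 neighbours < 2, below threshold.
  Ivy: 1 of 5 neighbours < 5, below threshold.
  Mo: 1 of 4 neighbours ≥ 1, votes yes.
Round 4 — checking thresholds:
  Dee: 1 of 2 neighbours < 2, below threshold.
  Eli: 2 of 3 neighbours ≥ 2, votes yes.
  Ivy: 2 of 5 neighbours < 5, below threshold.
Round 5 — no new yes votes; cascade stops.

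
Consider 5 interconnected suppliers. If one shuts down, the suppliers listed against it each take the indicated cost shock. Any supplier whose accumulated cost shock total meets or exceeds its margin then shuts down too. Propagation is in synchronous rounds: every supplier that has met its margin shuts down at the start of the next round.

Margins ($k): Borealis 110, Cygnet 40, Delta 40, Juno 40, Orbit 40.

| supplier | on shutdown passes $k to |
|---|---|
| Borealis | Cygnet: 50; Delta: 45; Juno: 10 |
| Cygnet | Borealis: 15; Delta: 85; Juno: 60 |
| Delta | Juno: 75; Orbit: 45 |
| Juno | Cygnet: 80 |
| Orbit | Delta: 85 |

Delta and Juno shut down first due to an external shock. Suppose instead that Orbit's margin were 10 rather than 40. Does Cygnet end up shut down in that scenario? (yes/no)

With Orbit's margin at 10:
Round 1 — Delta, Juno shut down (initial).
  Cygnet: +80 → 80 ≥ 40
  Orbit: +45 → 45 ≥ 10
Round 2 — Cygnet, Orbit shut down.
  Borealis: +15 → 15 < 110
No further shutdowns.

yes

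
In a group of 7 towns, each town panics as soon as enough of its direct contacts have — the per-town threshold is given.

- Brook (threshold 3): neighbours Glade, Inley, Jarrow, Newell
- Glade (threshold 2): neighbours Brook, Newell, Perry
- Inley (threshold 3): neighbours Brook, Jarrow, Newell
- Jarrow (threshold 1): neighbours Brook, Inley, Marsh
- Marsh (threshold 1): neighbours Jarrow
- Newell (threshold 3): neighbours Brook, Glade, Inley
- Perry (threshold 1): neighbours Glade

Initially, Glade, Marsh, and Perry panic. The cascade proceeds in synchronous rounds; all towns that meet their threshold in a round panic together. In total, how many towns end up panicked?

4

Round 1 — Glade, Marsh, Perry panic (initial).
Round 2 — checking thresholds:
  Brook: 1 of 4 neighbours < 3, not yet.
  Jarrow: 1 of 3 neighbours ≥ 1, panics.
  Newell: 1 of 3 neighbours < 3, not yet.
Round 3 — no new panics; cascade stops.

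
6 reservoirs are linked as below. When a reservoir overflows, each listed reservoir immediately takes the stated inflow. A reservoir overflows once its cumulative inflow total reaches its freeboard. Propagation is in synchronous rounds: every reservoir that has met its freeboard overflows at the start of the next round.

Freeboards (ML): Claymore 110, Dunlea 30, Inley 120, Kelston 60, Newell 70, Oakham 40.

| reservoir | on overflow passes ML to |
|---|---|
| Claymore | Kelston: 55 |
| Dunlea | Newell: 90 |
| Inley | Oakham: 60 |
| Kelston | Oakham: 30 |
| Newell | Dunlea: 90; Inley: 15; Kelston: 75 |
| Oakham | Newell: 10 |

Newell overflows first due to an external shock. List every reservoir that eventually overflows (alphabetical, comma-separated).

Dunlea, Kelston, Newell

Round 1 — Newell overflows (initial).
  Dunlea: +90 → 90 ≥ 30
  Inley: +15 → 15 < 120
  Kelston: +75 → 75 ≥ 60
Round 2 — Dunlea, Kelston overflow.
  Oakham: +30 → 30 < 40
No further overflows.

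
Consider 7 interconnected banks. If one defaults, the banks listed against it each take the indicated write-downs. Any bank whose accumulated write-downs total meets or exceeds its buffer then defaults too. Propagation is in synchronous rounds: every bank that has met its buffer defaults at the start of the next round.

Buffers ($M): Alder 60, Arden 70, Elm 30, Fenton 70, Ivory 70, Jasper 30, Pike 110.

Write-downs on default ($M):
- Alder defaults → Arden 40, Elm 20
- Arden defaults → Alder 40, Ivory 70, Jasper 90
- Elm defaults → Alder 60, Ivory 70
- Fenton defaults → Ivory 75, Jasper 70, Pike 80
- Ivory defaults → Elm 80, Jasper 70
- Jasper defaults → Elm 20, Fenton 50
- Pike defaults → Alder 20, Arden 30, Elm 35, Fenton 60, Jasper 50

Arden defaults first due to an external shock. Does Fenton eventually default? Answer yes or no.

no

Round 1 — Arden defaults (initial).
  Alder: +40 → 40 < 60
  Ivory: +70 → 70 ≥ 70
  Jasper: +90 → 90 ≥ 30
Round 2 — Ivory, Jasper default.
  Elm: +80+20 → 100 ≥ 30
  Fenton: +50 → 50 < 70
Round 3 — Elm defaults.
  Alder: +60 → 100 ≥ 60
Round 4 — Alder defaults.
No further defaults.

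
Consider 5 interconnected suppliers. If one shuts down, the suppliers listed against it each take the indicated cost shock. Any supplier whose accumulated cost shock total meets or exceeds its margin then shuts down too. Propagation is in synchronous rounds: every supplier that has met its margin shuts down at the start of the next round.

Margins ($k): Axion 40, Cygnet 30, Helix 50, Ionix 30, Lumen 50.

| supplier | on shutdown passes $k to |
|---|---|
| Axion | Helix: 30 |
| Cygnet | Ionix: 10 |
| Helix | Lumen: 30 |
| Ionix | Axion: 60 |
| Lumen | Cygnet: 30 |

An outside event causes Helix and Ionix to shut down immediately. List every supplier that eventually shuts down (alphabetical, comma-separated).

Axion, Helix, Ionix

Round 1 — Helix, Ionix shut down (initial).
  Axion: +60 → 60 ≥ 40
  Lumen: +30 → 30 < 50
Round 2 — Axion shuts down.
No further shutdowns.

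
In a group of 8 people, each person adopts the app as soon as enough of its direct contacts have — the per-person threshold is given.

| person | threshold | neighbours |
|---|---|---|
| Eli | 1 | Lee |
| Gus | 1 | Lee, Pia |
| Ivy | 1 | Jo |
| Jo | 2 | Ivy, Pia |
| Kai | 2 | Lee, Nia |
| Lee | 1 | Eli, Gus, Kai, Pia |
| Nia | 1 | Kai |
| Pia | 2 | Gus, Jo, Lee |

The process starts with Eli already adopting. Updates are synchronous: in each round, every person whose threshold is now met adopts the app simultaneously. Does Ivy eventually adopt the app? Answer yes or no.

no

Round 1 — Eli adopts the app (initial).
Round 2 — checking thresholds:
  Lee: 1 of 4 neighbours ≥ 1, adopts the app.
Round 3 — checking thresholds:
  Gus: 1 of 2 neighbours ≥ 1, adopts the app.
  Kai: 1 of 2 neighbours < 2, below threshold.
  Pia: 1 of 3 neighbours < 2, below threshold.
Round 4 — checking thresholds:
  Kai: 1 of 2 neighbours < 2, below threshold.
  Pia: 2 of 3 neighbours ≥ 2, adopts the app.
Round 5 — no new adoptions; cascade stops.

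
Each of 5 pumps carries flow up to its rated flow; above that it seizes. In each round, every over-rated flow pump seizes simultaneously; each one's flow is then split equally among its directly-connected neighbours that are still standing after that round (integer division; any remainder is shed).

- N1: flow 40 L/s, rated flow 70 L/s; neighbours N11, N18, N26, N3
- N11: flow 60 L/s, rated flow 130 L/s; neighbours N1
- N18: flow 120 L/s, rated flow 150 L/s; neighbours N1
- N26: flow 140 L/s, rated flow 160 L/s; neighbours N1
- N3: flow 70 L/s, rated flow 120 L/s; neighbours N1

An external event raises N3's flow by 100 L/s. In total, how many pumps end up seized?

4

Round 1 — N3 at 170 > 120. N3 seizes.
  N3 sheds 170 L/s to N1: 170 each.
    N1: 40+170 = 210 > 70
Round 2 — N1 seizes.
  N1 sheds 210 L/s to N11, N18, N26: 70 each.
    N11: 60+70 = 130 ≤ 130
    N18: 120+70 = 190 > 150
    N26: 140+70 = 210 > 160
Round 3 — N18, N26 seize.
  N18 sheds 190 L/s: no online neighbours, lost.
  N26 sheds 210 L/s: no online neighbours, lost.
No further seizures.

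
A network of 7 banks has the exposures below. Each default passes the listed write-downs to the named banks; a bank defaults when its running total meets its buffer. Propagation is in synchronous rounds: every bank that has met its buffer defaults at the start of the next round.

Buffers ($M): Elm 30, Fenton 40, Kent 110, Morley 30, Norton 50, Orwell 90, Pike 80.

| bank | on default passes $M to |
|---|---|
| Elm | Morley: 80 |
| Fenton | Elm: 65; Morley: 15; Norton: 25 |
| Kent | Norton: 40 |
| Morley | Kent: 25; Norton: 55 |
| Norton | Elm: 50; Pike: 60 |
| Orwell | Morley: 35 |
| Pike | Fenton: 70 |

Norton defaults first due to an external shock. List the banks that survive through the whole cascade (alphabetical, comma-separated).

Round 1 — Norton defaults (initial).
  Elm: +50 → 50 ≥ 30
  Pike: +60 → 60 < 80
Round 2 — Elm defaults.
  Morley: +80 → 80 ≥ 30
Round 3 — Morley defaults.
  Kent: +25 → 25 < 110
No further defaults.

Fenton, Kent, Orwell, Pike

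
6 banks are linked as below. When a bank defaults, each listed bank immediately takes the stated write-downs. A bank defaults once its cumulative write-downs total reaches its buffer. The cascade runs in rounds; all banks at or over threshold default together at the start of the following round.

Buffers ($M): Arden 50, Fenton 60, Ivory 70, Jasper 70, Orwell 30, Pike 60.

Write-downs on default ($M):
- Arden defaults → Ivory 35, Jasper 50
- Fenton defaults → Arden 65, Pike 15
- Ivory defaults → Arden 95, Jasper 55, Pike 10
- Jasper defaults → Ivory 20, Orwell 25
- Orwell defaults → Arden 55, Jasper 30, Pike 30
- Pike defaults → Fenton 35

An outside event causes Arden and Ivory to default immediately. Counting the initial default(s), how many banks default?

Round 1 — Arden, Ivory default (initial).
  Jasper: +50+55 → 105 ≥ 70
  Pike: +10 → 10 < 60
Round 2 — Jasper defaults.
  Orwell: +25 → 25 < 30
No further defaults.

3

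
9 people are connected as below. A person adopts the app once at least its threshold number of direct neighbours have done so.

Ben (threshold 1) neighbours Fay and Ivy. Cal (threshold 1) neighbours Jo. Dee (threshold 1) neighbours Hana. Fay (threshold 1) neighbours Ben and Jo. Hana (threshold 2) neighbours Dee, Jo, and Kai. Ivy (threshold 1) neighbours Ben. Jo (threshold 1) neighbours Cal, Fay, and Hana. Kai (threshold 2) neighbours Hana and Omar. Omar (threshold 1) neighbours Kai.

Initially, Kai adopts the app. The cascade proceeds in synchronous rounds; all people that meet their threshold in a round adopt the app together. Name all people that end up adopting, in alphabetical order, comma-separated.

Kai, Omar

Round 1 — Kai adopts the app (initial).
Round 2 — checking thresholds:
  Hana: 1 of 3 neighbours < 2, below threshold.
  Omar: 1 of 1 neighbours ≥ 1, adopts the app.
Round 3 — no new adoptions; cascade stops.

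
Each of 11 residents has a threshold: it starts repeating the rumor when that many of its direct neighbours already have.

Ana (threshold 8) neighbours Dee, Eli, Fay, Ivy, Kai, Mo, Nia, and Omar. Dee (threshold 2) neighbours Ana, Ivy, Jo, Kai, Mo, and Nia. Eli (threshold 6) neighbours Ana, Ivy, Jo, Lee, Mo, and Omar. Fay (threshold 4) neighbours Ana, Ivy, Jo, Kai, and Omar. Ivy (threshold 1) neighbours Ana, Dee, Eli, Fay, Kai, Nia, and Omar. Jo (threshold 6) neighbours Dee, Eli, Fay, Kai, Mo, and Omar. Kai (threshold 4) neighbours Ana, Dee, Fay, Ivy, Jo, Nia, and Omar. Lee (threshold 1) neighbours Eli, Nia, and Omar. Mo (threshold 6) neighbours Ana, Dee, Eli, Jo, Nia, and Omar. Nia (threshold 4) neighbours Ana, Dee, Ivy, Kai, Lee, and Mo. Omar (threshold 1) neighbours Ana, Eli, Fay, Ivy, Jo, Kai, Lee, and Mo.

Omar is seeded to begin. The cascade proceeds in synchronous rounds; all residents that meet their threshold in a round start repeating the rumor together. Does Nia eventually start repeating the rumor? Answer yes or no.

no

Round 1 — Omar starts repeating the rumor (initial).
Round 2 — checking thresholds:
  Ana: 1 of 8 neighbours < 8, holds.
  Eli: 1 of 6 neighbours < 6, holds.
  Fay: 1 of 5 neighbours < 4, holds.
  Ivy: 1 of 7 neighbours ≥ 1, starts repeating the rumor.
  Jo: 1 of 6 neighbours < 6, holds.
  Kai: 1 of 7 neighbours < 4, holds.
  Lee: 1 of 3 neighbours ≥ 1, starts repeating the rumor.
  Mo: 1 of 6 neighbours < 6, holds.
Round 3 — no new spreads; cascade stops.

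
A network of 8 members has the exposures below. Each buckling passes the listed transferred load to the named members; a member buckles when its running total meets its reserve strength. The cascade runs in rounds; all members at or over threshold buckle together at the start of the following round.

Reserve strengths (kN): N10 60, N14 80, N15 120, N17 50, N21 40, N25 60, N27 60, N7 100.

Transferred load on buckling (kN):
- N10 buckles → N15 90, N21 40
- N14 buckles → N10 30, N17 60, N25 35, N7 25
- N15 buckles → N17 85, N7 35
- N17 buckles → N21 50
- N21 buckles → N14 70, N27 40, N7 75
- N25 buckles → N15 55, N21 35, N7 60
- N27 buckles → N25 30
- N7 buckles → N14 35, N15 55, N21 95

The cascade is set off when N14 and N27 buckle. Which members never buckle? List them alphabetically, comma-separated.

N10, N15

Round 1 — N14, N27 buckle (initial).
  N10: +30 → 30 < 60
  N17: +60 → 60 ≥ 50
  N25: +35+30 → 65 ≥ 60
  N7: +25 → 25 < 100
Round 2 — N17, N25 buckle.
  N15: +55 → 55 < 120
  N21: +50+35 → 85 ≥ 40
  N7: +60 → 85 < 100
Round 3 — N21 buckles.
  N7: +75 → 160 ≥ 100
Round 4 — N7 buckles.
  N15: +55 → 110 < 120
No further bucklings.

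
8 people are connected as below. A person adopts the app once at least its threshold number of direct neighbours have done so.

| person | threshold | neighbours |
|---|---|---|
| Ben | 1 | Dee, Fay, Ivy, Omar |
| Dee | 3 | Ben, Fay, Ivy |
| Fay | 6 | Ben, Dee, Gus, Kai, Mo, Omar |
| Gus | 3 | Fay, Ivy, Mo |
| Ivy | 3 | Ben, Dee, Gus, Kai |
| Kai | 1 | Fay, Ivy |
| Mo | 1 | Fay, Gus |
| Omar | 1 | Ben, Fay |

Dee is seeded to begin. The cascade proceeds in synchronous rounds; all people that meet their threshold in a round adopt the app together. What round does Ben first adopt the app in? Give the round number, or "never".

Round 1 — Dee adopts the app (initial).
Round 2 — checking thresholds:
  Ben: 1 of 4 neighbours ≥ 1, adopts the app.
  Fay: 1 of 6 neighbours < 6, below threshold.
  Ivy: 1 of 4 neighbours < 3, below threshold.
Round 3 — checking thresholds:
  Fay: 2 of 6 neighbours < 6, below threshold.
  Ivy: 2 of 4 neighbours < 3, below threshold.
  Omar: 1 of 2 neighbours ≥ 1, adopts the app.
Round 4 — no new adoptions; cascade stops.

2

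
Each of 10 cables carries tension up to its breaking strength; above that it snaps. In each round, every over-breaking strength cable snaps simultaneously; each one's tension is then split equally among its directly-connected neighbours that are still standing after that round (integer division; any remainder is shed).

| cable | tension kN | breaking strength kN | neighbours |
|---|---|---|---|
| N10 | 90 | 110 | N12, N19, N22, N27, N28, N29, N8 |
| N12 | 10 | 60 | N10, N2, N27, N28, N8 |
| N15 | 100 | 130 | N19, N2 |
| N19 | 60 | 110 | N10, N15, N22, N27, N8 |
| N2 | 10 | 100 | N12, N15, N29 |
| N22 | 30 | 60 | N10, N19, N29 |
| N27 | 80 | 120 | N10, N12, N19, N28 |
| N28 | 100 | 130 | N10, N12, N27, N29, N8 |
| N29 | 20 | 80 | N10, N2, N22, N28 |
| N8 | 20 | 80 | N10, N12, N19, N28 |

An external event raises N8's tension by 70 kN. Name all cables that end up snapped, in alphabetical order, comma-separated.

N10, N12, N15, N19, N2, N22, N27, N28, N29, N8

Round 1 — N8 at 90 > 80. N8 snaps.
  N8 sheds 90 kN to N10, N12, N19, N28: 22 each (2 lost).
    N10: 90+22 = 112 > 110
    N12: 10+22 = 32 ≤ 60
    N19: 60+22 = 82 ≤ 110
    N28: 100+22 = 122 ≤ 130
Round 2 — N10 snaps.
  N10 sheds 112 kN to N12, N19, N22, N27, N28, N29: 18 each (4 lost).
    N12: 32+18 = 50 ≤ 60
    N19: 82+18 = 100 ≤ 110
    N22: 30+18 = 48 ≤ 60
    N27: 80+18 = 98 ≤ 120
    N28: 122+18 = 140 > 130
    N29: 20+18 = 38 ≤ 80
Round 3 — N28 snaps.
  N28 sheds 140 kN to N12, N27, N29: 46 each (2 lost).
    N12: 50+46 = 96 > 60
    N27: 98+46 = 144 > 120
    N29: 38+46 = 84 > 80
Round 4 — N12, N27, N29 snap.
  N12 sheds 96 kN to N2: 96 each.
    N2: 10+96 = 106 > 100
  N27 sheds 144 kN to N19: 144 each.
    N19: 100+144 = 244 > 110
  N29 sheds 84 kN to N2, N22: 42 each.
    N2: 106+42 = 148 > 100
    N22: 48+42 = 90 > 60
Round 5 — N19, N2, N22 snap.
  N19 sheds 244 kN to N15: 244 each.
    N15: 100+244 = 344 > 130
  N2 sheds 148 kN to N15: 148 each.
    N15: 344+148 = 492 > 130
  N22 sheds 90 kN: no online neighbours, lost.
Round 6 — N15 snaps.
  N15 sheds 492 kN: no online neighbours, lost.
No further breaks.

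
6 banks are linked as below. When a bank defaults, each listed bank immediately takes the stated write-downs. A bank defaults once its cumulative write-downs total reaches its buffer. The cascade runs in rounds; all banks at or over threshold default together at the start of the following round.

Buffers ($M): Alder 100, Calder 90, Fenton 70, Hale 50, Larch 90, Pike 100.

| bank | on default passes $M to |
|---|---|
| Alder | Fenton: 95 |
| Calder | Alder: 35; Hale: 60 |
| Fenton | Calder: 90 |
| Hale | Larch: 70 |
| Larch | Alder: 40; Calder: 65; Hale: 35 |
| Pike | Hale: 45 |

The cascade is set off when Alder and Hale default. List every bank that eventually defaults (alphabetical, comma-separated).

Alder, Calder, Fenton, Hale

Round 1 — Alder, Hale default (initial).
  Fenton: +95 → 95 ≥ 70
  Larch: +70 → 70 < 90
Round 2 — Fenton defaults.
  Calder: +90 → 90 ≥ 90
Round 3 — Calder defaults.
No further defaults.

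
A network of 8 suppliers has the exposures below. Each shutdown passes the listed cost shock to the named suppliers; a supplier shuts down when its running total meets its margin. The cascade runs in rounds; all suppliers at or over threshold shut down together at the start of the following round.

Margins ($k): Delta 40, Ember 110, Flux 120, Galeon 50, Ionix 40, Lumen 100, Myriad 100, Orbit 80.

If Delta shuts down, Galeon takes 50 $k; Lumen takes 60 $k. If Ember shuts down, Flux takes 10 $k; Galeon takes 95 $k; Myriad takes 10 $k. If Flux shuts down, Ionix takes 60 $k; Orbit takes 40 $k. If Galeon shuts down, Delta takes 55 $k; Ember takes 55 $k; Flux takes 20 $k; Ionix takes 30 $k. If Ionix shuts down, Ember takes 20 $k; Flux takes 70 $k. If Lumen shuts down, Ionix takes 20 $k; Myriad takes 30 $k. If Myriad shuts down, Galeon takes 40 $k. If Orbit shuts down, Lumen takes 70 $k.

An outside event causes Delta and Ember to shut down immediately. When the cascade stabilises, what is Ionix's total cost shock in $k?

Round 1 — Delta, Ember shut down (initial).
  Flux: +10 → 10 < 120
  Galeon: +50+95 → 145 ≥ 50
  Lumen: +60 → 60 < 100
  Myriad: +10 → 10 < 100
Round 2 — Galeon shuts down.
  Flux: +20 → 30 < 120
  Ionix: +30 → 30 < 40
No further shutdowns.

30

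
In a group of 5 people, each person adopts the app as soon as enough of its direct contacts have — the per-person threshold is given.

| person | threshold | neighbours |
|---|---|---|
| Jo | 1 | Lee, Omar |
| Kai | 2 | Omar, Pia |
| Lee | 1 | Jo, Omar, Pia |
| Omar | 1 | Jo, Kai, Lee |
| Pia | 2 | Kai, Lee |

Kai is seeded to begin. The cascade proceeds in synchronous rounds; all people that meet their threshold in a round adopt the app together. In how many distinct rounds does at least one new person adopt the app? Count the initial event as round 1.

Round 1 — Kai adopts the app (initial).
Round 2 — checking thresholds:
  Omar: 1 of 3 neighbours ≥ 1, adopts the app.
  Pia: 1 of 2 neighbours < 2, below threshold.
Round 3 — checking thresholds:
  Jo: 1 of 2 neighbours ≥ 1, adopts the app.
  Lee: 1 of 3 neighbours ≥ 1, adopts the app.
  Pia: 1 of 2 neighbours < 2, below threshold.
Round 4 — checking thresholds:
  Pia: 2 of 2 neighbours ≥ 2, adopts the app.
Round 5 — no new adoptions; cascade stops.

4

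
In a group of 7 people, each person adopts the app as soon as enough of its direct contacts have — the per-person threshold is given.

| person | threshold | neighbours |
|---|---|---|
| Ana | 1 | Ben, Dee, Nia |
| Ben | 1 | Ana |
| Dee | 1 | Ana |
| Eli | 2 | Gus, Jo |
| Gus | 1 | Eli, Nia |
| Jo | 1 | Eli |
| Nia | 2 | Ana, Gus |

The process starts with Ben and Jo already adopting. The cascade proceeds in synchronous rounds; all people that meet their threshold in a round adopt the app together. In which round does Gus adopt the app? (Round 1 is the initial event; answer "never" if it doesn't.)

Round 1 — Ben, Jo adopt the app (initial).
Round 2 — checking thresholds:
  Ana: 1 of 3 neighbours ≥ 1, adopts the app.
  Eli: 1 of 2 neighbours < 2, not yet.
Round 3 — checking thresholds:
  Dee: 1 of 1 neighbours ≥ 1, adopts the app.
  Eli: 1 of 2 neighbours < 2, not yet.
  Nia: 1 of 2 neighbours < 2, not yet.
Round 4 — no new adoptions; cascade stops.

never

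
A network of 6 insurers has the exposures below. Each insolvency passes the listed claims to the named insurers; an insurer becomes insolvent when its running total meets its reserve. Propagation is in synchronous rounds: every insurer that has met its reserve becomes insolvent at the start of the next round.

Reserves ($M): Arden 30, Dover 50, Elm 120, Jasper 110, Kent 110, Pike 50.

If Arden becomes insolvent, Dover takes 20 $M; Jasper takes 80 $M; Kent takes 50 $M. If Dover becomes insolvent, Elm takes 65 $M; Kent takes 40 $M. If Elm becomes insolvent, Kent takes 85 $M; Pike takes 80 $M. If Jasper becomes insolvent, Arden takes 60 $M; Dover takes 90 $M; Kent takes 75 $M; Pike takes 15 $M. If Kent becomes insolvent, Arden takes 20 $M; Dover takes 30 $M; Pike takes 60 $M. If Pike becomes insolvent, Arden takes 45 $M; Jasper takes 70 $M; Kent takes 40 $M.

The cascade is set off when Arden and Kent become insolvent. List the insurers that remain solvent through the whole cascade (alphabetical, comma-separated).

Elm

Round 1 — Arden, Kent become insolvent (initial).
  Dover: +20+30 → 50 ≥ 50
  Jasper: +80 → 80 < 110
  Pike: +60 → 60 ≥ 50
Round 2 — Dover, Pike become insolvent.
  Elm: +65 → 65 < 120
  Jasper: +70 → 150 ≥ 110
Round 3 — Jasper becomes insolvent.
No further insolvencies.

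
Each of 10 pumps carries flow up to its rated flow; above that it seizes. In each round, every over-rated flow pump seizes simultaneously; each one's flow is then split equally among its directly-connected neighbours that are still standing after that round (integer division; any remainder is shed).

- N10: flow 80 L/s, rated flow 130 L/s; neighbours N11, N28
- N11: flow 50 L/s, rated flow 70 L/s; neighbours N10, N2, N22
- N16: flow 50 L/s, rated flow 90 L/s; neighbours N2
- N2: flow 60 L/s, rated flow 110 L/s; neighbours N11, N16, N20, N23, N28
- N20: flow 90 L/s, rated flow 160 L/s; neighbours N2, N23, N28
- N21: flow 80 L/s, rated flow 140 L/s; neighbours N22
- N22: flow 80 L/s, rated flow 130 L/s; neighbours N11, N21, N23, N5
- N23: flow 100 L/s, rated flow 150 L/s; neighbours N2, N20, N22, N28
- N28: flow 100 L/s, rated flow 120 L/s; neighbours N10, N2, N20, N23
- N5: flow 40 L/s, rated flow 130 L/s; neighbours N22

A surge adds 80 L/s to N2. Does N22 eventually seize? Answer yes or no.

yes

Round 1 — N2 at 140 > 110. N2 seizes.
  N2 sheds 140 L/s to N11, N16, N20, N23, N28: 28 each.
    N11: 50+28 = 78 > 70
    N16: 50+28 = 78 ≤ 90
    N20: 90+28 = 118 ≤ 160
    N23: 100+28 = 128 ≤ 150
    N28: 100+28 = 128 > 120
Round 2 — N11, N28 seize.
  N11 sheds 78 L/s to N10, N22: 39 each.
    N10: 80+39 = 119 ≤ 130
    N22: 80+39 = 119 ≤ 130
  N28 sheds 128 L/s to N10, N20, N23: 42 each (2 lost).
    N10: 119+42 = 161 > 130
    N20: 118+42 = 160 ≤ 160
    N23: 128+42 = 170 > 150
Round 3 — N10, N23 seize.
  N10 sheds 161 L/s: no online neighbours, lost.
  N23 sheds 170 L/s to N20, N22: 85 each.
    N20: 160+85 = 245 > 160
    N22: 119+85 = 204 > 130
Round 4 — N20, N22 seize.
  N20 sheds 245 L/s: no online neighbours, lost.
  N22 sheds 204 L/s to N21, N5: 102 each.
    N21: 80+102 = 182 > 140
    N5: 40+102 = 142 > 130
Round 5 — N21, N5 seize.
  N21 sheds 182 L/s: no online neighbours, lost.
  N5 sheds 142 L/s: no online neighbours, lost.
No further seizures.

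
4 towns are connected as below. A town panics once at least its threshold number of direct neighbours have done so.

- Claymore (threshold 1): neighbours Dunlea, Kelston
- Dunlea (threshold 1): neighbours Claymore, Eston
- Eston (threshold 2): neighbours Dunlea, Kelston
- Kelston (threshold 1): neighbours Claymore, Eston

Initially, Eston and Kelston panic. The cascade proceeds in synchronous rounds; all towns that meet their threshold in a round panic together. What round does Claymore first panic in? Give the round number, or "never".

2

Round 1 — Eston, Kelston panic (initial).
Round 2 — checking thresholds:
  Claymore: 1 of 2 neighbours ≥ 1, panics.
  Dunlea: 1 of 2 neighbours ≥ 1, panics.
Round 3 — no new panics; cascade stops.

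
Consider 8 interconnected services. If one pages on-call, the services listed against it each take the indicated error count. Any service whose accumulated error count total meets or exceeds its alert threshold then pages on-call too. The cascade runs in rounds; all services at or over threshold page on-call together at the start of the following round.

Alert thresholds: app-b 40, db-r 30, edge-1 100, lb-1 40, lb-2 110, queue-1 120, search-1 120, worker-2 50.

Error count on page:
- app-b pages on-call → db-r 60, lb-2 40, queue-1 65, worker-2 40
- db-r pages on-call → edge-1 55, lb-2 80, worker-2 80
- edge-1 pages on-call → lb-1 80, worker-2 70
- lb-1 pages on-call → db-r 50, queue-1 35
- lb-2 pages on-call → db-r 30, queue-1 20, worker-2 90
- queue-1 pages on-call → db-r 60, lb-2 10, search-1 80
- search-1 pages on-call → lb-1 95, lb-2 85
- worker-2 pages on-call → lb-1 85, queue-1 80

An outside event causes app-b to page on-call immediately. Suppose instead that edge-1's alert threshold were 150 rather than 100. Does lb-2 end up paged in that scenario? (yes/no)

With edge-1's alert threshold at 150:
Round 1 — app-b pages on-call (initial).
  db-r: +60 → 60 ≥ 30
  lb-2: +40 → 40 < 110
  queue-1: +65 → 65 < 120
  worker-2: +40 → 40 < 50
Round 2 — db-r pages on-call.
  edge-1: +55 → 55 < 150
  lb-2: +80 → 120 ≥ 110
  worker-2: +80 → 120 ≥ 50
Round 3 — lb-2, worker-2 page on-call.
  lb-1: +85 → 85 ≥ 40
  queue-1: +20+80 → 165 ≥ 120
Round 4 — lb-1, queue-1 page on-call.
  search-1: +80 → 80 < 120
No further pages.

yes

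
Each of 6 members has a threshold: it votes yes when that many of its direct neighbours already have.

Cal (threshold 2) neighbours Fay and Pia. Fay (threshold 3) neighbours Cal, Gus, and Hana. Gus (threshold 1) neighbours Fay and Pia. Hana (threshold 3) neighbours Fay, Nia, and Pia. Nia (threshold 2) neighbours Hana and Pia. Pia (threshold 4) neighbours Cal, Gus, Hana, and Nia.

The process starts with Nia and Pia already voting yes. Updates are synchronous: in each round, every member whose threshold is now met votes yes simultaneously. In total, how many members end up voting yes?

Round 1 — Nia, Pia vote yes (initial).
Round 2 — checking thresholds:
  Cal: 1 of 2 neighbours < 2, holds.
  Gus: 1 of 2 neighbours ≥ 1, votes yes.
  Hana: 2 of 3 neighbours < 3, holds.
Round 3 — no new yes votes; cascade stops.

3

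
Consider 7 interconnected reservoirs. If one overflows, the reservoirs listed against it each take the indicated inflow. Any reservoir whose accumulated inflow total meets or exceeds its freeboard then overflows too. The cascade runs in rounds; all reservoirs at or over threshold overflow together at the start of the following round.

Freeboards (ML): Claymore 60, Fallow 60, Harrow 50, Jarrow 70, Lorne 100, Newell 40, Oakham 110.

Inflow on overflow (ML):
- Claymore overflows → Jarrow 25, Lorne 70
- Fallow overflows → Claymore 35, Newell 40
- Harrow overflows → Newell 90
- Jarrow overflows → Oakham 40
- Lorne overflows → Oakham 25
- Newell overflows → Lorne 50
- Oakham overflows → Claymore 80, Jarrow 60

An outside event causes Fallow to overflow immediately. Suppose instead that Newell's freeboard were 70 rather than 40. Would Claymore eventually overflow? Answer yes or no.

no

With Newell's freeboard at 70:
Round 1 — Fallow overflows (initial).
  Claymore: +35 → 35 < 60
  Newell: +40 → 40 < 70
No further overflows.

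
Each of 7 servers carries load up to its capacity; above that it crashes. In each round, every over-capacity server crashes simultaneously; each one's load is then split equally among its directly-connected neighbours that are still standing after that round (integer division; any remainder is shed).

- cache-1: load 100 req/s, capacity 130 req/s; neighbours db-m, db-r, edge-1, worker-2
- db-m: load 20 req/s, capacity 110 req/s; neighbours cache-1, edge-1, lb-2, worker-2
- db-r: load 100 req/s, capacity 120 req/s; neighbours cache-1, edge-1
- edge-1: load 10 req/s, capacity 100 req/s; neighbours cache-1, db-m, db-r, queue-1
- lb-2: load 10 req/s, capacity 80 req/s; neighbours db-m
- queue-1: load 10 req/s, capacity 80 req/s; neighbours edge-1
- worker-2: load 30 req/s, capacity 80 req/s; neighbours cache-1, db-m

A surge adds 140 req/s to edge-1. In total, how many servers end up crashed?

6

Round 1 — edge-1 at 150 > 100. edge-1 crashes.
  edge-1 sheds 150 req/s to cache-1, db-m, db-r, queue-1: 37 each (2 lost).
    cache-1: 100+37 = 137 > 130
    db-m: 20+37 = 57 ≤ 110
    db-r: 100+37 = 137 > 120
    queue-1: 10+37 = 47 ≤ 80
Round 2 — cache-1, db-r crash.
  cache-1 sheds 137 req/s to db-m, worker-2: 68 each (1 lost).
    db-m: 57+68 = 125 > 110
    worker-2: 30+68 = 98 > 80
  db-r sheds 137 req/s: no online neighbours, lost.
Round 3 — db-m, worker-2 crash.
  db-m sheds 125 req/s to lb-2: 125 each.
    lb-2: 10+125 = 135 > 80
  worker-2 sheds 98 req/s: no online neighbours, lost.
Round 4 — lb-2 crashes.
  lb-2 sheds 135 req/s: no online neighbours, lost.
No further crashes.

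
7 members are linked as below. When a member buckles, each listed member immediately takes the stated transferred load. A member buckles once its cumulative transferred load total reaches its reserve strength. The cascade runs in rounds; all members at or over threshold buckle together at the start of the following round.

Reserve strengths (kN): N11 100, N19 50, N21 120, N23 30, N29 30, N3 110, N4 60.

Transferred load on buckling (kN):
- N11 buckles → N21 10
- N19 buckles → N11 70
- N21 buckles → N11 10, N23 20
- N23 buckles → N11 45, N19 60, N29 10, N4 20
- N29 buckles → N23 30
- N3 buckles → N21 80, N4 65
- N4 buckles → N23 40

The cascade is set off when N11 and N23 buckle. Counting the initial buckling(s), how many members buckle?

Round 1 — N11, N23 buckle (initial).
  N19: +60 → 60 ≥ 50
  N21: +10 → 10 < 120
  N29: +10 → 10 < 30
  N4: +20 → 20 < 60
Round 2 — N19 buckles.
No further bucklings.

3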